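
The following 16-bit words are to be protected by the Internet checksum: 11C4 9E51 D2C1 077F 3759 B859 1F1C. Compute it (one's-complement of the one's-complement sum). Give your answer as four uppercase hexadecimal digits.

One's-complement addition (fold any carry out of bit 15 back into bit 0):
  0x11C4 + 0x9E51 = 0x0B015
  0xB015 + 0xD2C1 = 0x182D6 → wrap carry → 0x82D7
  0x82D7 + 0x077F = 0x08A56
  0x8A56 + 0x3759 = 0x0C1AF
  0xC1AF + 0xB859 = 0x17A08 → wrap carry → 0x7A09
  0x7A09 + 0x1F1C = 0x09925
One's-complement sum = 0x9925.
Checksum = ~0x9925 & 0xFFFF = 0x66DA.

66DA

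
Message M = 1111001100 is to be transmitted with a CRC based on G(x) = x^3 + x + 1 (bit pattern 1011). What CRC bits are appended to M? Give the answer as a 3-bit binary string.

Append 3 zeros: 1111001100000. Divide by 1011 (XOR where the leading bit is 1):
  pos 0: 1111 XOR 1011 = 0100
  pos 1: 1000 XOR 1011 = 0011
  pos 3: 1101 XOR 1011 = 0110
  pos 4: 1101 XOR 1011 = 0110
  pos 5: 1100 XOR 1011 = 0111
  pos 6: 1110 XOR 1011 = 0101
  pos 7: 1010 XOR 1011 = 0001
Remainder (last 3 bits) = 100. This is the CRC / FCS.

100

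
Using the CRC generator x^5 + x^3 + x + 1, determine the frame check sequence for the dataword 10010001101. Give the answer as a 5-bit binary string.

Append 5 zeros: 1001000110100000. Divide by 101011 (XOR where the leading bit is 1):
  pos 0: 100100 XOR 101011 = 001111
  pos 2: 111101 XOR 101011 = 010110
  pos 3: 101101 XOR 101011 = 000110
  pos 6: 110010 XOR 101011 = 011001
  pos 7: 110010 XOR 101011 = 011001
  pos 8: 110010 XOR 101011 = 011001
  pos 9: 110010 XOR 101011 = 011001
  pos 10: 110010 XOR 101011 = 011001
Remainder (last 5 bits) = 11001. This is the CRC / FCS.

11001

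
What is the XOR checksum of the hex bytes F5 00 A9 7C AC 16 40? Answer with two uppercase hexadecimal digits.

DA

XOR the bytes together:
  start with 0xF5
  0xF5 ⊕ 0x00 = 0xF5
  0xF5 ⊕ 0xA9 = 0x5C
  0x5C ⊕ 0x7C = 0x20
  0x20 ⊕ 0xAC = 0x8C
  0x8C ⊕ 0x16 = 0x9A
  0x9A ⊕ 0x40 = 0xDA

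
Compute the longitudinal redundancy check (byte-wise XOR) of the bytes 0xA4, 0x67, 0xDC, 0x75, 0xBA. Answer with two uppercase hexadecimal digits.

XOR the bytes together:
  start with 0xA4
  0xA4 ⊕ 0x67 = 0xC3
  0xC3 ⊕ 0xDC = 0x1F
  0x1F ⊕ 0x75 = 0x6A
  0x6A ⊕ 0xBA = 0xD0

D0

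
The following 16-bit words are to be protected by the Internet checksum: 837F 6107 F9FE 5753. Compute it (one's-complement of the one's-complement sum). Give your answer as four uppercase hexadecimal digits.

One's-complement addition (fold any carry out of bit 15 back into bit 0):
  0x837F + 0x6107 = 0x0E486
  0xE486 + 0xF9FE = 0x1DE84 → wrap carry → 0xDE85
  0xDE85 + 0x5753 = 0x135D8 → wrap carry → 0x35D9
One's-complement sum = 0x35D9.
Checksum = ~0x35D9 & 0xFFFF = 0xCA26.

CA26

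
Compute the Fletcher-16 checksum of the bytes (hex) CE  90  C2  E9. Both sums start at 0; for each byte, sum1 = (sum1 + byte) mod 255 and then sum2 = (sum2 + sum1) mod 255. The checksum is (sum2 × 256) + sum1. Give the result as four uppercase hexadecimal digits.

Running sums (mod 255):
  after byte 0 (CE): sum1=206, sum2=206
  after byte 1 (90): sum1=95, sum2=46
  after byte 2 (C2): sum1=34, sum2=80
  after byte 3 (E9): sum1=12, sum2=92
Checksum = sum2·256 + sum1 = 92·256 + 12 = 23564 = 0x5C0C.

5C0C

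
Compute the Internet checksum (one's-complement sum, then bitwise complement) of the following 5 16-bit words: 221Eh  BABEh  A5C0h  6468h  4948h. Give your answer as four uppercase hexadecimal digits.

CFB1

One's-complement addition (fold any carry out of bit 15 back into bit 0):
  0x221E + 0xBABE = 0x0DCDC
  0xDCDC + 0xA5C0 = 0x1829C → wrap carry → 0x829D
  0x829D + 0x6468 = 0x0E705
  0xE705 + 0x4948 = 0x1304D → wrap carry → 0x304E
One's-complement sum = 0x304E.
Checksum = ~0x304E & 0xFFFF = 0xCFB1.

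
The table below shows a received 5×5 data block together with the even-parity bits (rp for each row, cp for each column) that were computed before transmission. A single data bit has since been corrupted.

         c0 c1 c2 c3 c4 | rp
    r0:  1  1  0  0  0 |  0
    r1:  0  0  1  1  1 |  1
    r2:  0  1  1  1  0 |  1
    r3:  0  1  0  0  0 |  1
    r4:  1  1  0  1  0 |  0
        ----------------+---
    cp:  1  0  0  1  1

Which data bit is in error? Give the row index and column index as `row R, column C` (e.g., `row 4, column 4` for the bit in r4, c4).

Recompute each row's even parity and compare to rp:
  r0: data parity 0, sent rp 0 → ok
  r1: data parity 1, sent rp 1 → ok
  r2: data parity 1, sent rp 1 → ok
  r3: data parity 1, sent rp 1 → ok
  r4: data parity 1, sent rp 0 → mismatch
Recompute each column's even parity and compare to cp:
  c0: data parity 0, sent cp 1 → mismatch
  c1: data parity 0, sent cp 0 → ok
  c2: data parity 0, sent cp 0 → ok
  c3: data parity 1, sent cp 1 → ok
  c4: data parity 1, sent cp 1 → ok
Exactly one row (r4) and one column (c0) fail → the flipped bit is at their intersection.

row 4, column 0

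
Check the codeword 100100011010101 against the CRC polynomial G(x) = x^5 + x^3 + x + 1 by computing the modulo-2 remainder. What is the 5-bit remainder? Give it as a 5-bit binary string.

Modulo-2 division of 100100011010101 by 101011:
  pos 0: 100100 XOR 101011 = 001111
  pos 2: 111101 XOR 101011 = 010110
  pos 3: 101101 XOR 101011 = 000110
  pos 6: 110010 XOR 101011 = 011001
  pos 7: 110011 XOR 101011 = 011000
  pos 8: 110000 XOR 101011 = 011011
  pos 9: 110111 XOR 101011 = 011100
Remainder = 11100 (nonzero — an error is detected).

11100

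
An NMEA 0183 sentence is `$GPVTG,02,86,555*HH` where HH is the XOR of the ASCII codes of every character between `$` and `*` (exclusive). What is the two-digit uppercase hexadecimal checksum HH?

47

XOR the ASCII codes of the payload characters:
  'G' = 0x47 → acc = 0x47
  'P' = 0x50 → acc = 0x17
  'V' = 0x56 → acc = 0x41
  'T' = 0x54 → acc = 0x15
  'G' = 0x47 → acc = 0x52
  ',' = 0x2C → acc = 0x7E
  '0' = 0x30 → acc = 0x4E
  '2' = 0x32 → acc = 0x7C
  ',' = 0x2C → acc = 0x50
  '8' = 0x38 → acc = 0x68
  '6' = 0x36 → acc = 0x5E
  ',' = 0x2C → acc = 0x72
  '5' = 0x35 → acc = 0x47
  '5' = 0x35 → acc = 0x72
  '5' = 0x35 → acc = 0x47
Checksum = 0x47.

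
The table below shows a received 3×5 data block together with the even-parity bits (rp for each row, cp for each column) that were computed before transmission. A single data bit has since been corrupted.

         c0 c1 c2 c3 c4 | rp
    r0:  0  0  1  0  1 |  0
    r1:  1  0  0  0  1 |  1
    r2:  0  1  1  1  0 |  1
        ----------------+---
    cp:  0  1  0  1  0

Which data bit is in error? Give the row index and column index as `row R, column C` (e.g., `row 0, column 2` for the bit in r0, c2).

row 1, column 0

Recompute each row's even parity and compare to rp:
  r0: data parity 0, sent rp 0 → ok
  r1: data parity 0, sent rp 1 → mismatch
  r2: data parity 1, sent rp 1 → ok
Recompute each column's even parity and compare to cp:
  c0: data parity 1, sent cp 0 → mismatch
  c1: data parity 1, sent cp 1 → ok
  c2: data parity 0, sent cp 0 → ok
  c3: data parity 1, sent cp 1 → ok
  c4: data parity 0, sent cp 0 → ok
Exactly one row (r1) and one column (c0) fail → the flipped bit is at their intersection.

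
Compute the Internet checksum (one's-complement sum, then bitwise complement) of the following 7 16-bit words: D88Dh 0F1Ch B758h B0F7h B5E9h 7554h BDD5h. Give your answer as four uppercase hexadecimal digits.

C6F1

One's-complement addition (fold any carry out of bit 15 back into bit 0):
  0xD88D + 0x0F1C = 0x0E7A9
  0xE7A9 + 0xB758 = 0x19F01 → wrap carry → 0x9F02
  0x9F02 + 0xB0F7 = 0x14FF9 → wrap carry → 0x4FFA
  0x4FFA + 0xB5E9 = 0x105E3 → wrap carry → 0x05E4
  0x05E4 + 0x7554 = 0x07B38
  0x7B38 + 0xBDD5 = 0x1390D → wrap carry → 0x390E
One's-complement sum = 0x390E.
Checksum = ~0x390E & 0xFFFF = 0xC6F1.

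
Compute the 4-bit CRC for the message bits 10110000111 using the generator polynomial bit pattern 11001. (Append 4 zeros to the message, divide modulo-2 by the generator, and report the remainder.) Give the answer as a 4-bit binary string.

Append 4 zeros: 101100001110000. Divide by 11001 (XOR where the leading bit is 1):
  pos 0: 10110 XOR 11001 = 01111
  pos 1: 11110 XOR 11001 = 00111
  pos 3: 11100 XOR 11001 = 00101
  pos 5: 10111 XOR 11001 = 01110
  pos 6: 11101 XOR 11001 = 00100
  pos 8: 10000 XOR 11001 = 01001
  pos 9: 10010 XOR 11001 = 01011
  pos 10: 10110 XOR 11001 = 01111
Remainder (last 4 bits) = 1111. This is the CRC / FCS.

1111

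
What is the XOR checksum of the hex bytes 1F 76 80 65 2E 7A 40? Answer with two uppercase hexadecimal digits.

XOR the bytes together:
  start with 0x1F
  0x1F ⊕ 0x76 = 0x69
  0x69 ⊕ 0x80 = 0xE9
  0xE9 ⊕ 0x65 = 0x8C
  0x8C ⊕ 0x2E = 0xA2
  0xA2 ⊕ 0x7A = 0xD8
  0xD8 ⊕ 0x40 = 0x98

98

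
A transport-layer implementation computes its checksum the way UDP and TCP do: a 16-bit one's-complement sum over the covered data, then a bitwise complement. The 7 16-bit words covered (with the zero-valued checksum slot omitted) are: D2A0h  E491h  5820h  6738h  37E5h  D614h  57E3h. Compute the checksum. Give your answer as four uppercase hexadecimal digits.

2397

One's-complement addition (fold any carry out of bit 15 back into bit 0):
  0xD2A0 + 0xE491 = 0x1B731 → wrap carry → 0xB732
  0xB732 + 0x5820 = 0x10F52 → wrap carry → 0x0F53
  0x0F53 + 0x6738 = 0x0768B
  0x768B + 0x37E5 = 0x0AE70
  0xAE70 + 0xD614 = 0x18484 → wrap carry → 0x8485
  0x8485 + 0x57E3 = 0x0DC68
One's-complement sum = 0xDC68.
Checksum = ~0xDC68 & 0xFFFF = 0x2397.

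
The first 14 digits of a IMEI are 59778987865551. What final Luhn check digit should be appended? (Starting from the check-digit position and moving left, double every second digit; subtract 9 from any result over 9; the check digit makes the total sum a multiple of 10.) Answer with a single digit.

Partial digits right→left: 1 5 5 5 6 8 7 8 9 8 7 7 9 5
Double every second digit counting from the check-digit position (so the 1st, 3rd, 5th, ... of the partial from the right).
  doubled (with −9 where >9): 2 1 3 5 9 5 9 → sum 34
  kept as-is: 5 5 8 8 8 7 5 → sum 46
Total = 34 + 46 = 80.
Check digit = (10 − (80 mod 10)) mod 10 = 0.

0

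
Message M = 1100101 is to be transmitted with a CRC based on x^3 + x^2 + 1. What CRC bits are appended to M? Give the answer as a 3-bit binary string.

Append 3 zeros: 1100101000. Divide by 1101 (XOR where the leading bit is 1):
  pos 0: 1100 XOR 1101 = 0001
  pos 3: 1101 XOR 1101 = 0000
Remainder (last 3 bits) = 000. This is the CRC / FCS.

000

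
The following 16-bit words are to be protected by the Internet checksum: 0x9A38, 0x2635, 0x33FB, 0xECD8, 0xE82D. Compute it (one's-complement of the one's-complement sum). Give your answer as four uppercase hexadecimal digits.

3690

One's-complement addition (fold any carry out of bit 15 back into bit 0):
  0x9A38 + 0x2635 = 0x0C06D
  0xC06D + 0x33FB = 0x0F468
  0xF468 + 0xECD8 = 0x1E140 → wrap carry → 0xE141
  0xE141 + 0xE82D = 0x1C96E → wrap carry → 0xC96F
One's-complement sum = 0xC96F.
Checksum = ~0xC96F & 0xFFFF = 0x3690.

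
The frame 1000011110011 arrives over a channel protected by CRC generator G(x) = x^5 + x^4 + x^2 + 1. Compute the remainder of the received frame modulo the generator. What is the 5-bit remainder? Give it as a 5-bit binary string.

Modulo-2 division of 1000011110011 by 110101:
  pos 0: 100001 XOR 110101 = 010100
  pos 1: 101001 XOR 110101 = 011100
  pos 2: 111001 XOR 110101 = 001100
  pos 4: 110010 XOR 110101 = 000111
  pos 7: 111011 XOR 110101 = 001110
Remainder = 01110 (nonzero — an error is detected).

01110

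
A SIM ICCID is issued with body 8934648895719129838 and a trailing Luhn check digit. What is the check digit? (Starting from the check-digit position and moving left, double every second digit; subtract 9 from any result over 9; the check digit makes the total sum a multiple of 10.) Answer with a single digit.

2

Partial digits right→left: 8 3 8 9 2 1 9 1 7 5 9 8 8 4 6 4 3 9 8
Double every second digit counting from the check-digit position (so the 1st, 3rd, 5th, ... of the partial from the right).
  doubled (with −9 where >9): 7 7 4 9 5 9 7 3 6 7 → sum 64
  kept as-is: 3 9 1 1 5 8 4 4 9 → sum 44
Total = 64 + 44 = 108.
Check digit = (10 − (108 mod 10)) mod 10 = 2.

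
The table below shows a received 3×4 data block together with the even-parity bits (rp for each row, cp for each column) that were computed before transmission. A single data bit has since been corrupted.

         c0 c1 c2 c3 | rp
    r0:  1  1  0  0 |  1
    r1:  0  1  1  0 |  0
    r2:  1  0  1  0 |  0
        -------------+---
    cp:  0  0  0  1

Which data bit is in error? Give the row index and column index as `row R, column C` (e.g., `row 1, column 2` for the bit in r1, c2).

Recompute each row's even parity and compare to rp:
  r0: data parity 0, sent rp 1 → mismatch
  r1: data parity 0, sent rp 0 → ok
  r2: data parity 0, sent rp 0 → ok
Recompute each column's even parity and compare to cp:
  c0: data parity 0, sent cp 0 → ok
  c1: data parity 0, sent cp 0 → ok
  c2: data parity 0, sent cp 0 → ok
  c3: data parity 0, sent cp 1 → mismatch
Exactly one row (r0) and one column (c3) fail → the flipped bit is at their intersection.

row 0, column 3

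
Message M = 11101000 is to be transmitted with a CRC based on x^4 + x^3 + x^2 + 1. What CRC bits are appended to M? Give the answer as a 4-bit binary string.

Append 4 zeros: 111010000000. Divide by 11101 (XOR where the leading bit is 1):
  pos 0: 11101 XOR 11101 = 00000
Remainder (last 4 bits) = 0000. This is the CRC / FCS.

0000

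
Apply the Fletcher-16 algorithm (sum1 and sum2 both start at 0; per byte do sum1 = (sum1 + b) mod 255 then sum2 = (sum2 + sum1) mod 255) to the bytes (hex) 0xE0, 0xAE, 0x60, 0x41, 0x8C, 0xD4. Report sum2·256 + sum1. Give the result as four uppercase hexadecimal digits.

E192

Running sums (mod 255):
  after byte 0 (0xE0): sum1=224, sum2=224
  after byte 1 (0xAE): sum1=143, sum2=112
  after byte 2 (0x60): sum1=239, sum2=96
  after byte 3 (0x41): sum1=49, sum2=145
  after byte 4 (0x8C): sum1=189, sum2=79
  after byte 5 (0xD4): sum1=146, sum2=225
Checksum = sum2·256 + sum1 = 225·256 + 146 = 57746 = 0xE192.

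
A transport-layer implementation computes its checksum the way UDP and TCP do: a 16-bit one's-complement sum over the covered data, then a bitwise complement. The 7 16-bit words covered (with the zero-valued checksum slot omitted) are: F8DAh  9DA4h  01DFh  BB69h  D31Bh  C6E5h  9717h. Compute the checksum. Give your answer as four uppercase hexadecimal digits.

One's-complement addition (fold any carry out of bit 15 back into bit 0):
  0xF8DA + 0x9DA4 = 0x1967E → wrap carry → 0x967F
  0x967F + 0x01DF = 0x0985E
  0x985E + 0xBB69 = 0x153C7 → wrap carry → 0x53C8
  0x53C8 + 0xD31B = 0x126E3 → wrap carry → 0x26E4
  0x26E4 + 0xC6E5 = 0x0EDC9
  0xEDC9 + 0x9717 = 0x184E0 → wrap carry → 0x84E1
One's-complement sum = 0x84E1.
Checksum = ~0x84E1 & 0xFFFF = 0x7B1E.

7B1E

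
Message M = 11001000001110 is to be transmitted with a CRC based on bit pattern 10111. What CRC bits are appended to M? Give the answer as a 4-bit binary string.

0011

Append 4 zeros: 110010000011100000. Divide by 10111 (XOR where the leading bit is 1):
  pos 0: 11001 XOR 10111 = 01110
  pos 1: 11100 XOR 10111 = 01011
  pos 2: 10110 XOR 10111 = 00001
  pos 6: 10001 XOR 10111 = 00110
  pos 8: 11011 XOR 10111 = 01100
  pos 9: 11000 XOR 10111 = 01111
  pos 10: 11110 XOR 10111 = 01001
  pos 11: 10010 XOR 10111 = 00101
  pos 13: 10100 XOR 10111 = 00011
Remainder (last 4 bits) = 0011. This is the CRC / FCS.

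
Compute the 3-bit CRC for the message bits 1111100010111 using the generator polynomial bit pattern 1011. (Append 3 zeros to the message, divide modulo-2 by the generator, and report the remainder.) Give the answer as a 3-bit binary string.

100

Append 3 zeros: 1111100010111000. Divide by 1011 (XOR where the leading bit is 1):
  pos 0: 1111 XOR 1011 = 0100
  pos 1: 1001 XOR 1011 = 0010
  pos 3: 1000 XOR 1011 = 0011
  pos 5: 1101 XOR 1011 = 0110
  pos 6: 1100 XOR 1011 = 0111
  pos 7: 1111 XOR 1011 = 0100
  pos 8: 1001 XOR 1011 = 0010
  pos 10: 1010 XOR 1011 = 0001
Remainder (last 3 bits) = 100. This is the CRC / FCS.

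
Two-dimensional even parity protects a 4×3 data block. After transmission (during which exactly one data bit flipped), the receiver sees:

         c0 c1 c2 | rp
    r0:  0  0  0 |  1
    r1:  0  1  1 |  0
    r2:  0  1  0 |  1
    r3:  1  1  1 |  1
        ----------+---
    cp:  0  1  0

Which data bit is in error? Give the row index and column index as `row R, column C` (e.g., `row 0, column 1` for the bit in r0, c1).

Recompute each row's even parity and compare to rp:
  r0: data parity 0, sent rp 1 → mismatch
  r1: data parity 0, sent rp 0 → ok
  r2: data parity 1, sent rp 1 → ok
  r3: data parity 1, sent rp 1 → ok
Recompute each column's even parity and compare to cp:
  c0: data parity 1, sent cp 0 → mismatch
  c1: data parity 1, sent cp 1 → ok
  c2: data parity 0, sent cp 0 → ok
Exactly one row (r0) and one column (c0) fail → the flipped bit is at their intersection.

row 0, column 0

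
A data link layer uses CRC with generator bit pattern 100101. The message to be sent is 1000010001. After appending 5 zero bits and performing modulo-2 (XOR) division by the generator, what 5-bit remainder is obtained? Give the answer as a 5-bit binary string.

00010

Append 5 zeros: 100001000100000. Divide by 100101 (XOR where the leading bit is 1):
  pos 0: 100001 XOR 100101 = 000100
  pos 3: 100000 XOR 100101 = 000101
  pos 6: 101100 XOR 100101 = 001001
  pos 8: 100100 XOR 100101 = 000001
Remainder (last 5 bits) = 00010. This is the CRC / FCS.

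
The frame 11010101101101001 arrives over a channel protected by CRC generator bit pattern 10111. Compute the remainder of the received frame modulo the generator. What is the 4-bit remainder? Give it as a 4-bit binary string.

Modulo-2 division of 11010101101101001 by 10111:
  pos 0: 11010 XOR 10111 = 01101
  pos 1: 11011 XOR 10111 = 01100
  pos 2: 11000 XOR 10111 = 01111
  pos 3: 11111 XOR 10111 = 01000
  pos 4: 10001 XOR 10111 = 00110
  pos 6: 11001 XOR 10111 = 01110
  pos 7: 11101 XOR 10111 = 01010
  pos 8: 10100 XOR 10111 = 00011
  pos 11: 11100 XOR 10111 = 01011
  pos 12: 10111 XOR 10111 = 00000
Remainder = 0000 (zero — the frame passes the CRC check).

0000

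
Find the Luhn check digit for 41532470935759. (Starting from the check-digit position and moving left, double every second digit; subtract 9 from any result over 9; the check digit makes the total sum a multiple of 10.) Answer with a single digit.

7

Partial digits right→left: 9 5 7 5 3 9 0 7 4 2 3 5 1 4
Double every second digit counting from the check-digit position (so the 1st, 3rd, 5th, ... of the partial from the right).
  doubled (with −9 where >9): 9 5 6 0 8 6 2 → sum 36
  kept as-is: 5 5 9 7 2 5 4 → sum 37
Total = 36 + 37 = 73.
Check digit = (10 − (73 mod 10)) mod 10 = 7.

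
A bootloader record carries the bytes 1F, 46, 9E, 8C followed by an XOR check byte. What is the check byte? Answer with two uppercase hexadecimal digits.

XOR the bytes together:
  start with 0x1F
  0x1F ⊕ 0x46 = 0x59
  0x59 ⊕ 0x9E = 0xC7
  0xC7 ⊕ 0x8C = 0x4B

4B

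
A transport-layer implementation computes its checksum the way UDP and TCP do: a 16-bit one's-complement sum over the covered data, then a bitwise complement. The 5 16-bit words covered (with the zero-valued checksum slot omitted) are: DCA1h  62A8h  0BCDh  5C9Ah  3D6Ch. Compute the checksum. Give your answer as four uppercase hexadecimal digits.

1AE2

One's-complement addition (fold any carry out of bit 15 back into bit 0):
  0xDCA1 + 0x62A8 = 0x13F49 → wrap carry → 0x3F4A
  0x3F4A + 0x0BCD = 0x04B17
  0x4B17 + 0x5C9A = 0x0A7B1
  0xA7B1 + 0x3D6C = 0x0E51D
One's-complement sum = 0xE51D.
Checksum = ~0xE51D & 0xFFFF = 0x1AE2.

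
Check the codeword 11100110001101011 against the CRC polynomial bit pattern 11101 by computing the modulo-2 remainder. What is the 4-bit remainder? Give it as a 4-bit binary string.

Modulo-2 division of 11100110001101011 by 11101:
  pos 0: 11100 XOR 11101 = 00001
  pos 4: 11100 XOR 11101 = 00001
  pos 8: 10110 XOR 11101 = 01011
  pos 9: 10111 XOR 11101 = 01010
  pos 10: 10100 XOR 11101 = 01001
  pos 11: 10011 XOR 11101 = 01110
  pos 12: 11101 XOR 11101 = 00000
Remainder = 0000 (zero — the frame passes the CRC check).

0000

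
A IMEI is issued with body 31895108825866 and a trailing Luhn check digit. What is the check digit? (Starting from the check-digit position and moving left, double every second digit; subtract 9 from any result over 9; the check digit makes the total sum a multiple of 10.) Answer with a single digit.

1

Partial digits right→left: 6 6 8 5 2 8 8 0 1 5 9 8 1 3
Double every second digit counting from the check-digit position (so the 1st, 3rd, 5th, ... of the partial from the right).
  doubled (with −9 where >9): 3 7 4 7 2 9 2 → sum 34
  kept as-is: 6 5 8 0 5 8 3 → sum 35
Total = 34 + 35 = 69.
Check digit = (10 − (69 mod 10)) mod 10 = 1.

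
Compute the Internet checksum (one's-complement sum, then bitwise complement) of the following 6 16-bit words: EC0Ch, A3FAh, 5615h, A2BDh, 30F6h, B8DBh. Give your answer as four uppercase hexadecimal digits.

One's-complement addition (fold any carry out of bit 15 back into bit 0):
  0xEC0C + 0xA3FA = 0x19006 → wrap carry → 0x9007
  0x9007 + 0x5615 = 0x0E61C
  0xE61C + 0xA2BD = 0x188D9 → wrap carry → 0x88DA
  0x88DA + 0x30F6 = 0x0B9D0
  0xB9D0 + 0xB8DB = 0x172AB → wrap carry → 0x72AC
One's-complement sum = 0x72AC.
Checksum = ~0x72AC & 0xFFFF = 0x8D53.

8D53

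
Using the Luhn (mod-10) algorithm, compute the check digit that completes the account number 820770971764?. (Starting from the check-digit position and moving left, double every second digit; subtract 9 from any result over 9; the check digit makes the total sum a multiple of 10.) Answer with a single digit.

2

Partial digits right→left: 4 6 7 1 7 9 0 7 7 0 2 8
Double every second digit counting from the check-digit position (so the 1st, 3rd, 5th, ... of the partial from the right).
  doubled (with −9 where >9): 8 5 5 0 5 4 → sum 27
  kept as-is: 6 1 9 7 0 8 → sum 31
Total = 27 + 31 = 58.
Check digit = (10 − (58 mod 10)) mod 10 = 2.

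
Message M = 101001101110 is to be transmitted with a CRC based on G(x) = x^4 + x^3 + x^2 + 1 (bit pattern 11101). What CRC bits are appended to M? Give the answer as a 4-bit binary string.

1000

Append 4 zeros: 1010011011100000. Divide by 11101 (XOR where the leading bit is 1):
  pos 0: 10100 XOR 11101 = 01001
  pos 1: 10011 XOR 11101 = 01110
  pos 2: 11101 XOR 11101 = 00000
  pos 8: 11100 XOR 11101 = 00001
Remainder (last 4 bits) = 1000. This is the CRC / FCS.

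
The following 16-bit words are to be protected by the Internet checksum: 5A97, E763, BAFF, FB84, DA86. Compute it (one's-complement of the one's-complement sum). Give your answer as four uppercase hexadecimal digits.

2CF9

One's-complement addition (fold any carry out of bit 15 back into bit 0):
  0x5A97 + 0xE763 = 0x141FA → wrap carry → 0x41FB
  0x41FB + 0xBAFF = 0x0FCFA
  0xFCFA + 0xFB84 = 0x1F87E → wrap carry → 0xF87F
  0xF87F + 0xDA86 = 0x1D305 → wrap carry → 0xD306
One's-complement sum = 0xD306.
Checksum = ~0xD306 & 0xFFFF = 0x2CF9.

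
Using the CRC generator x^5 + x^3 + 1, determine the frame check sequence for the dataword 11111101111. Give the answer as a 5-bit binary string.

Append 5 zeros: 1111110111100000. Divide by 101001 (XOR where the leading bit is 1):
  pos 0: 111111 XOR 101001 = 010110
  pos 1: 101100 XOR 101001 = 000101
  pos 4: 101111 XOR 101001 = 000110
  pos 7: 110100 XOR 101001 = 011101
  pos 8: 111010 XOR 101001 = 010011
  pos 9: 100110 XOR 101001 = 001111
Remainder (last 5 bits) = 11110. This is the CRC / FCS.

11110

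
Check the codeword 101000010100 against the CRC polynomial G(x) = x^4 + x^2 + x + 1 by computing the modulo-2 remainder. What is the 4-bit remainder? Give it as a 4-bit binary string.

0000

Modulo-2 division of 101000010100 by 10111:
  pos 0: 10100 XOR 10111 = 00011
  pos 3: 11001 XOR 10111 = 01110
  pos 4: 11100 XOR 10111 = 01011
  pos 5: 10111 XOR 10111 = 00000
Remainder = 0000 (zero — the frame passes the CRC check).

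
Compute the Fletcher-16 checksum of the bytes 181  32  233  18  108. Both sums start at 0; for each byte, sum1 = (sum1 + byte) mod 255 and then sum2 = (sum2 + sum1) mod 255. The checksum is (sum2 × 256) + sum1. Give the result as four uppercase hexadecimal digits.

5B3E

Running sums (mod 255):
  after byte 0 (181): sum1=181, sum2=181
  after byte 1 (32): sum1=213, sum2=139
  after byte 2 (233): sum1=191, sum2=75
  after byte 3 (18): sum1=209, sum2=29
  after byte 4 (108): sum1=62, sum2=91
Checksum = sum2·256 + sum1 = 91·256 + 62 = 23358 = 0x5B3E.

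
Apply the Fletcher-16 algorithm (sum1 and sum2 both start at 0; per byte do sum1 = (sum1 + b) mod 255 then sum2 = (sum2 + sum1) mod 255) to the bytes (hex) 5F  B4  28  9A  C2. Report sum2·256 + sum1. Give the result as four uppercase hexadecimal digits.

Running sums (mod 255):
  after byte 0 (5F): sum1=95, sum2=95
  after byte 1 (B4): sum1=20, sum2=115
  after byte 2 (28): sum1=60, sum2=175
  after byte 3 (9A): sum1=214, sum2=134
  after byte 4 (C2): sum1=153, sum2=32
Checksum = sum2·256 + sum1 = 32·256 + 153 = 8345 = 0x2099.

2099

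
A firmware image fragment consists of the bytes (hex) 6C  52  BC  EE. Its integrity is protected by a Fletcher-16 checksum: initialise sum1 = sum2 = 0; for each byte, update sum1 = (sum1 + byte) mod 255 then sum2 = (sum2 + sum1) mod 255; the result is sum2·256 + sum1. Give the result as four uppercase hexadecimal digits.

Running sums (mod 255):
  after byte 0 (6C): sum1=108, sum2=108
  after byte 1 (52): sum1=190, sum2=43
  after byte 2 (BC): sum1=123, sum2=166
  after byte 3 (EE): sum1=106, sum2=17
Checksum = sum2·256 + sum1 = 17·256 + 106 = 4458 = 0x116A.

116A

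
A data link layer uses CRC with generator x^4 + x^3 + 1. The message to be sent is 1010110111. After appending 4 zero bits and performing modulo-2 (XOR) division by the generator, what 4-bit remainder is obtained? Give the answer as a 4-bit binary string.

Append 4 zeros: 10101101110000. Divide by 11001 (XOR where the leading bit is 1):
  pos 0: 10101 XOR 11001 = 01100
  pos 1: 11001 XOR 11001 = 00000
  pos 7: 11100 XOR 11001 = 00101
  pos 9: 10100 XOR 11001 = 01101
Remainder (last 4 bits) = 1101. This is the CRC / FCS.

1101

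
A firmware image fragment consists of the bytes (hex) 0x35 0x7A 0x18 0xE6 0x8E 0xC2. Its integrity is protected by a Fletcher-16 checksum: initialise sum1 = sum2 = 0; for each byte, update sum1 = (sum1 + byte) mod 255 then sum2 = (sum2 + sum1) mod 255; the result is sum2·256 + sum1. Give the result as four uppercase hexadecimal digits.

Running sums (mod 255):
  after byte 0 (0x35): sum1=53, sum2=53
  after byte 1 (0x7A): sum1=175, sum2=228
  after byte 2 (0x18): sum1=199, sum2=172
  after byte 3 (0xE6): sum1=174, sum2=91
  after byte 4 (0x8E): sum1=61, sum2=152
  after byte 5 (0xC2): sum1=0, sum2=152
Checksum = sum2·256 + sum1 = 152·256 + 0 = 38912 = 0x9800.

9800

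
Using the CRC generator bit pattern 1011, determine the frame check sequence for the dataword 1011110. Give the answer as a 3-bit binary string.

001

Append 3 zeros: 1011110000. Divide by 1011 (XOR where the leading bit is 1):
  pos 0: 1011 XOR 1011 = 0000
  pos 4: 1100 XOR 1011 = 0111
  pos 5: 1110 XOR 1011 = 0101
  pos 6: 1010 XOR 1011 = 0001
Remainder (last 3 bits) = 001. This is the CRC / FCS.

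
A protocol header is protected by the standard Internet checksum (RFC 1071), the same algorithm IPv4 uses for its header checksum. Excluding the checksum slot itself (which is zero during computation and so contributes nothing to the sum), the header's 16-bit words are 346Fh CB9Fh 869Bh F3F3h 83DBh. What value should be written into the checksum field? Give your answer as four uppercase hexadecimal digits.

One's-complement addition (fold any carry out of bit 15 back into bit 0):
  0x346F + 0xCB9F = 0x1000E → wrap carry → 0x000F
  0x000F + 0x869B = 0x086AA
  0x86AA + 0xF3F3 = 0x17A9D → wrap carry → 0x7A9E
  0x7A9E + 0x83DB = 0x0FE79
One's-complement sum = 0xFE79.
Checksum = ~0xFE79 & 0xFFFF = 0x0186.

0186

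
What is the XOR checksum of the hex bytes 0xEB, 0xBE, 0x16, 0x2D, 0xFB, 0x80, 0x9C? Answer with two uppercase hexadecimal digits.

XOR the bytes together:
  start with 0xEB
  0xEB ⊕ 0xBE = 0x55
  0x55 ⊕ 0x16 = 0x43
  0x43 ⊕ 0x2D = 0x6E
  0x6E ⊕ 0xFB = 0x95
  0x95 ⊕ 0x80 = 0x15
  0x15 ⊕ 0x9C = 0x89

89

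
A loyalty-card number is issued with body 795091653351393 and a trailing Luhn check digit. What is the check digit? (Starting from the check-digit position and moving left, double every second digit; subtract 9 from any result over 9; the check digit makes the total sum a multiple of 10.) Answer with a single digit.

5

Partial digits right→left: 3 9 3 1 5 3 3 5 6 1 9 0 5 9 7
Double every second digit counting from the check-digit position (so the 1st, 3rd, 5th, ... of the partial from the right).
  doubled (with −9 where >9): 6 6 1 6 3 9 1 5 → sum 37
  kept as-is: 9 1 3 5 1 0 9 → sum 28
Total = 37 + 28 = 65.
Check digit = (10 − (65 mod 10)) mod 10 = 5.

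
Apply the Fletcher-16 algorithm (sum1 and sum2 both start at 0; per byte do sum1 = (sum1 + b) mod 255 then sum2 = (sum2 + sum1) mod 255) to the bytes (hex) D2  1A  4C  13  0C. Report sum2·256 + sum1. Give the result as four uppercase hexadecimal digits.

Running sums (mod 255):
  after byte 0 (D2): sum1=210, sum2=210
  after byte 1 (1A): sum1=236, sum2=191
  after byte 2 (4C): sum1=57, sum2=248
  after byte 3 (13): sum1=76, sum2=69
  after byte 4 (0C): sum1=88, sum2=157
Checksum = sum2·256 + sum1 = 157·256 + 88 = 40280 = 0x9D58.

9D58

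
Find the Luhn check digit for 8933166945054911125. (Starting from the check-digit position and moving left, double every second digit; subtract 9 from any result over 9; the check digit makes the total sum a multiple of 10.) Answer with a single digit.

Partial digits right→left: 5 2 1 1 1 9 4 5 0 5 4 9 6 6 1 3 3 9 8
Double every second digit counting from the check-digit position (so the 1st, 3rd, 5th, ... of the partial from the right).
  doubled (with −9 where >9): 1 2 2 8 0 8 3 2 6 7 → sum 39
  kept as-is: 2 1 9 5 5 9 6 3 9 → sum 49
Total = 39 + 49 = 88.
Check digit = (10 − (88 mod 10)) mod 10 = 2.

2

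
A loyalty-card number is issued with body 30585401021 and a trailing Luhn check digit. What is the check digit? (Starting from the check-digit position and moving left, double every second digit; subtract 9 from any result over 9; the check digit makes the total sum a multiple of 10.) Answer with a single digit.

Partial digits right→left: 1 2 0 1 0 4 5 8 5 0 3
Double every second digit counting from the check-digit position (so the 1st, 3rd, 5th, ... of the partial from the right).
  doubled (with −9 where >9): 2 0 0 1 1 6 → sum 10
  kept as-is: 2 1 4 8 0 → sum 15
Total = 10 + 15 = 25.
Check digit = (10 − (25 mod 10)) mod 10 = 5.

5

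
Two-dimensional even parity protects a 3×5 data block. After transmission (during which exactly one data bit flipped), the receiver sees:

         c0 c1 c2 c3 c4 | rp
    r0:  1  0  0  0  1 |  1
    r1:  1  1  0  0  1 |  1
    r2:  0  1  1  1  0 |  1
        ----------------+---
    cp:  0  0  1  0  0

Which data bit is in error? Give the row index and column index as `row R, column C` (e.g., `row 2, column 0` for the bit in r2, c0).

Recompute each row's even parity and compare to rp:
  r0: data parity 0, sent rp 1 → mismatch
  r1: data parity 1, sent rp 1 → ok
  r2: data parity 1, sent rp 1 → ok
Recompute each column's even parity and compare to cp:
  c0: data parity 0, sent cp 0 → ok
  c1: data parity 0, sent cp 0 → ok
  c2: data parity 1, sent cp 1 → ok
  c3: data parity 1, sent cp 0 → mismatch
  c4: data parity 0, sent cp 0 → ok
Exactly one row (r0) and one column (c3) fail → the flipped bit is at their intersection.

row 0, column 3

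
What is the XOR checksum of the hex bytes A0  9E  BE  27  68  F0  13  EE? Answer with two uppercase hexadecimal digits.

XOR the bytes together:
  start with 0xA0
  0xA0 ⊕ 0x9E = 0x3E
  0x3E ⊕ 0xBE = 0x80
  0x80 ⊕ 0x27 = 0xA7
  0xA7 ⊕ 0x68 = 0xCF
  0xCF ⊕ 0xF0 = 0x3F
  0x3F ⊕ 0x13 = 0x2C
  0x2C ⊕ 0xEE = 0xC2

C2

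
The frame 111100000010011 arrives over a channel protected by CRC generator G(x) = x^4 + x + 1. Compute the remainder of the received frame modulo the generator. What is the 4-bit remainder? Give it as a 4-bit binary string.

Modulo-2 division of 111100000010011 by 10011:
  pos 0: 11110 XOR 10011 = 01101
  pos 1: 11010 XOR 10011 = 01001
  pos 2: 10010 XOR 10011 = 00001
  pos 6: 10001 XOR 10011 = 00010
  pos 9: 10001 XOR 10011 = 00010
Remainder = 0101 (nonzero — an error is detected).

0101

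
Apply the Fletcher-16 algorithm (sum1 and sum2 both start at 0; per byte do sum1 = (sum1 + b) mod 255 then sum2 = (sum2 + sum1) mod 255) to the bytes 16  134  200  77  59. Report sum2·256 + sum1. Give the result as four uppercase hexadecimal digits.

Running sums (mod 255):
  after byte 0 (16): sum1=16, sum2=16
  after byte 1 (134): sum1=150, sum2=166
  after byte 2 (200): sum1=95, sum2=6
  after byte 3 (77): sum1=172, sum2=178
  after byte 4 (59): sum1=231, sum2=154
Checksum = sum2·256 + sum1 = 154·256 + 231 = 39655 = 0x9AE7.

9AE7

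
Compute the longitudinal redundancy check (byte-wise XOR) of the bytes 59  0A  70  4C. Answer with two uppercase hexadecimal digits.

6F

XOR the bytes together:
  start with 0x59
  0x59 ⊕ 0x0A = 0x53
  0x53 ⊕ 0x70 = 0x23
  0x23 ⊕ 0x4C = 0x6F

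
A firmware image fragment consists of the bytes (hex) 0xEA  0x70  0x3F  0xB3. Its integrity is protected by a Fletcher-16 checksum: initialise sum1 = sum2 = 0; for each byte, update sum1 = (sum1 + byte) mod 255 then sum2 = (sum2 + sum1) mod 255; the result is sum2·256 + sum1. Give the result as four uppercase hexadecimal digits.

2F4E

Running sums (mod 255):
  after byte 0 (0xEA): sum1=234, sum2=234
  after byte 1 (0x70): sum1=91, sum2=70
  after byte 2 (0x3F): sum1=154, sum2=224
  after byte 3 (0xB3): sum1=78, sum2=47
Checksum = sum2·256 + sum1 = 47·256 + 78 = 12110 = 0x2F4E.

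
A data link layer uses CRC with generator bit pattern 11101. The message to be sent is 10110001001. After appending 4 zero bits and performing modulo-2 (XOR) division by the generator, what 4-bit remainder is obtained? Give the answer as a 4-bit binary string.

Append 4 zeros: 101100010010000. Divide by 11101 (XOR where the leading bit is 1):
  pos 0: 10110 XOR 11101 = 01011
  pos 1: 10110 XOR 11101 = 01011
  pos 2: 10110 XOR 11101 = 01011
  pos 3: 10111 XOR 11101 = 01010
  pos 4: 10100 XOR 11101 = 01001
  pos 5: 10010 XOR 11101 = 01111
  pos 6: 11111 XOR 11101 = 00010
  pos 9: 10000 XOR 11101 = 01101
  pos 10: 11010 XOR 11101 = 00111
Remainder (last 4 bits) = 0111. This is the CRC / FCS.

0111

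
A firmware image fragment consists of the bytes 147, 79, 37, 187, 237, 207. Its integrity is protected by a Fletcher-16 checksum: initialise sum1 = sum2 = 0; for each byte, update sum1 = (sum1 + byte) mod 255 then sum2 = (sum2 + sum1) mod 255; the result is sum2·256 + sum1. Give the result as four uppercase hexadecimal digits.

Running sums (mod 255):
  after byte 0 (147): sum1=147, sum2=147
  after byte 1 (79): sum1=226, sum2=118
  after byte 2 (37): sum1=8, sum2=126
  after byte 3 (187): sum1=195, sum2=66
  after byte 4 (237): sum1=177, sum2=243
  after byte 5 (207): sum1=129, sum2=117
Checksum = sum2·256 + sum1 = 117·256 + 129 = 30081 = 0x7581.

7581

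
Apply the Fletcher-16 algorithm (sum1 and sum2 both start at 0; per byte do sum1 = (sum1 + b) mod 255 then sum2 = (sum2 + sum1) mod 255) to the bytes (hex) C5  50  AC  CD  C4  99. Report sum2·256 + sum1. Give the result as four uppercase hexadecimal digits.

73EE

Running sums (mod 255):
  after byte 0 (C5): sum1=197, sum2=197
  after byte 1 (50): sum1=22, sum2=219
  after byte 2 (AC): sum1=194, sum2=158
  after byte 3 (CD): sum1=144, sum2=47
  after byte 4 (C4): sum1=85, sum2=132
  after byte 5 (99): sum1=238, sum2=115
Checksum = sum2·256 + sum1 = 115·256 + 238 = 29678 = 0x73EE.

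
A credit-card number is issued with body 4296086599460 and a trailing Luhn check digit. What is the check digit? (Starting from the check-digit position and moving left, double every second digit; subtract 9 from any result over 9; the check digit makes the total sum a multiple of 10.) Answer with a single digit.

Partial digits right→left: 0 6 4 9 9 5 6 8 0 6 9 2 4
Double every second digit counting from the check-digit position (so the 1st, 3rd, 5th, ... of the partial from the right).
  doubled (with −9 where >9): 0 8 9 3 0 9 8 → sum 37
  kept as-is: 6 9 5 8 6 2 → sum 36
Total = 37 + 36 = 73.
Check digit = (10 − (73 mod 10)) mod 10 = 7.

7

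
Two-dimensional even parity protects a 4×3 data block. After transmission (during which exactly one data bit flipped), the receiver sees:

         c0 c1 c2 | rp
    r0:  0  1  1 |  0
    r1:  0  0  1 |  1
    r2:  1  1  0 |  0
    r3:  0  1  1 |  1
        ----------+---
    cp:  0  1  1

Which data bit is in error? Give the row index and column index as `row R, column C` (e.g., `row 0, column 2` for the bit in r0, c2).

row 3, column 0

Recompute each row's even parity and compare to rp:
  r0: data parity 0, sent rp 0 → ok
  r1: data parity 1, sent rp 1 → ok
  r2: data parity 0, sent rp 0 → ok
  r3: data parity 0, sent rp 1 → mismatch
Recompute each column's even parity and compare to cp:
  c0: data parity 1, sent cp 0 → mismatch
  c1: data parity 1, sent cp 1 → ok
  c2: data parity 1, sent cp 1 → ok
Exactly one row (r3) and one column (c0) fail → the flipped bit is at their intersection.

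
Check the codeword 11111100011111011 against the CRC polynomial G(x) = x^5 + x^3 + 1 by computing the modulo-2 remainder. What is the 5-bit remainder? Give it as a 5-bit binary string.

00000

Modulo-2 division of 11111100011111011 by 101001:
  pos 0: 111111 XOR 101001 = 010110
  pos 1: 101100 XOR 101001 = 000101
  pos 4: 101001 XOR 101001 = 000000
  pos 10: 111101 XOR 101001 = 010100
  pos 11: 101001 XOR 101001 = 000000
Remainder = 00000 (zero — the frame passes the CRC check).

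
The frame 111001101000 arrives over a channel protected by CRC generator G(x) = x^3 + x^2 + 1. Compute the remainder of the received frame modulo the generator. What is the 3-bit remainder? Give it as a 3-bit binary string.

110

Modulo-2 division of 111001101000 by 1101:
  pos 0: 1110 XOR 1101 = 0011
  pos 2: 1101 XOR 1101 = 0000
  pos 6: 1010 XOR 1101 = 0111
  pos 7: 1110 XOR 1101 = 0011
Remainder = 110 (nonzero — an error is detected).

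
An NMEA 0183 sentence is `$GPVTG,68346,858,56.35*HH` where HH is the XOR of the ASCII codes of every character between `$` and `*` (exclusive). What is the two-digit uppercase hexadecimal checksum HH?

5F

XOR the ASCII codes of the payload characters:
  'G' = 0x47 → acc = 0x47
  'P' = 0x50 → acc = 0x17
  'V' = 0x56 → acc = 0x41
  'T' = 0x54 → acc = 0x15
  'G' = 0x47 → acc = 0x52
  ',' = 0x2C → acc = 0x7E
  '6' = 0x36 → acc = 0x48
  '8' = 0x38 → acc = 0x70
  '3' = 0x33 → acc = 0x43
  '4' = 0x34 → acc = 0x77
  '6' = 0x36 → acc = 0x41
  ',' = 0x2C → acc = 0x6D
  '8' = 0x38 → acc = 0x55
  '5' = 0x35 → acc = 0x60
  '8' = 0x38 → acc = 0x58
  ',' = 0x2C → acc = 0x74
  '5' = 0x35 → acc = 0x41
  '6' = 0x36 → acc = 0x77
  '.' = 0x2E → acc = 0x59
  '3' = 0x33 → acc = 0x6A
  '5' = 0x35 → acc = 0x5F
Checksum = 0x5F.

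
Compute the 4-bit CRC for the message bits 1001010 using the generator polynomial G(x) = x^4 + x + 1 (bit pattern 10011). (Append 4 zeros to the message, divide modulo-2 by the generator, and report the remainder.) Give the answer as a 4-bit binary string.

Append 4 zeros: 10010100000. Divide by 10011 (XOR where the leading bit is 1):
  pos 0: 10010 XOR 10011 = 00001
  pos 4: 11000 XOR 10011 = 01011
  pos 5: 10110 XOR 10011 = 00101
Remainder (last 4 bits) = 1010. This is the CRC / FCS.

1010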